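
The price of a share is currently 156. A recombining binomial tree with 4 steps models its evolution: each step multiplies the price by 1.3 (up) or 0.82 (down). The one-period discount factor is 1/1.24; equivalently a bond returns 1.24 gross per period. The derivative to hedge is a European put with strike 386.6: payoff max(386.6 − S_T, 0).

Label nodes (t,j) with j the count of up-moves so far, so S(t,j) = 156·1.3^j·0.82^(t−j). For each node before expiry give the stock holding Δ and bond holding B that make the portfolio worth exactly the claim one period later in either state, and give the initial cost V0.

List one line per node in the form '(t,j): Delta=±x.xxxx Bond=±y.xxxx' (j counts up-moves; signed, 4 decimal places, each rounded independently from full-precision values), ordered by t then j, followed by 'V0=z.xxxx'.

Under the risk-neutral measure, an up-move has probability p* = (R−d)/(u−d) = 0.8750 and values discount at R = 1.24.
Terminal payoffs: V(4,0)=316.0690, V(4,1)=274.7826, V(4,2)=209.3285, V(4,3)=105.5598, V(4,4)=0.0000
  t=3,j=0: stock 86.0134 → up 111.8174 (V=274.7826), down 70.5310 (V=316.0690). Price 225.7608; hedge Δ=-1.0000, bond B=311.7742.
  t=3,j=1: stock 136.3627 → up 177.2715 (V=209.3285), down 111.8174 (V=274.7826). Price 175.4115; hedge Δ=-1.0000, bond B=311.7742.
  t=3,j=2: stock 216.1848 → up 281.0402 (V=105.5598), down 177.2715 (V=209.3285). Price 95.5894; hedge Δ=-1.0000, bond B=311.7742.
  t=3,j=3: stock 342.7320 → up 445.5516 (V=0.0000), down 281.0402 (V=105.5598). Price 10.6411; hedge Δ=-0.6417, bond B=230.5573.
  t=2,j=0: stock 104.8944 → up 136.3627 (V=175.4115), down 86.0134 (V=225.7608). Price 146.5364; hedge Δ=-1.0000, bond B=251.4308.
  t=2,j=1: stock 166.2960 → up 216.1848 (V=95.5894), down 136.3627 (V=175.4115). Price 85.1348; hedge Δ=-1.0000, bond B=251.4308.
  t=2,j=2: stock 263.6400 → up 342.7320 (V=10.6411), down 216.1848 (V=95.5894). Price 17.1449; hedge Δ=-0.6713, bond B=194.1205.
  t=1,j=0: stock 127.9200 → up 166.2960 (V=85.1348), down 104.8944 (V=146.5364). Price 74.8468; hedge Δ=-1.0000, bond B=202.7668.
  t=1,j=1: stock 202.8000 → up 263.6400 (V=17.1449), down 166.2960 (V=85.1348). Price 20.6803; hedge Δ=-0.6985, bond B=162.3260.
  t=0,j=0: stock 156.0000 → up 202.8000 (V=20.6803), down 127.9200 (V=74.8468). Price 22.1380; hedge Δ=-0.7234, bond B=134.9848.
The time-0 hedge costs 22.1380, which is the no-arbitrage price.

(0,0): Delta=-0.7234 Bond=134.9848
(1,0): Delta=-1.0000 Bond=202.7668
(1,1): Delta=-0.6985 Bond=162.3260
(2,0): Delta=-1.0000 Bond=251.4308
(2,1): Delta=-1.0000 Bond=251.4308
(2,2): Delta=-0.6713 Bond=194.1205
(3,0): Delta=-1.0000 Bond=311.7742
(3,1): Delta=-1.0000 Bond=311.7742
(3,2): Delta=-1.0000 Bond=311.7742
(3,3): Delta=-0.6417 Bond=230.5573
V0=22.1380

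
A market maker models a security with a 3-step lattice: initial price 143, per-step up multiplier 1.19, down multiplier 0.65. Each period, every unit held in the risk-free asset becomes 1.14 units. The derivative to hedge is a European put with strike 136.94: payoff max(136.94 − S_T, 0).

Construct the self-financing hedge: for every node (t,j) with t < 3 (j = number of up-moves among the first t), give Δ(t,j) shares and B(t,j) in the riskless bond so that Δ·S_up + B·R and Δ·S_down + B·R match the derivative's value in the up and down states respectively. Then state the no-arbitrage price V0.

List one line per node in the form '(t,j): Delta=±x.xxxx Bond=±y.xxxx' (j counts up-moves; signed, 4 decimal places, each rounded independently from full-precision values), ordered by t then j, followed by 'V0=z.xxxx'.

No-arbitrage ⇒ martingale measure with p* = (R−d)/(u−d) = 0.9074.
Payoff layer (t=3): V(3,0)=97.6686, V(3,1)=65.0432, V(3,2)=5.3135, V(3,3)=0.0000
Node (2,0) S=60.4175: V=(p*·65.0432+(1−p*)·97.6686)/1.14=59.7053; Δ=(65.0432−97.6686)/(71.8968−39.2714)=-1.0000; B=V−Δ·S=120.1228
Node (2,1) S=110.6105: V=(p*·5.3135+(1−p*)·65.0432)/1.14=9.5123; Δ=(5.3135−65.0432)/(131.6265−71.8968)=-1.0000; B=V−Δ·S=120.1228
Node (2,2) S=202.5023: V=(p*·0.0000+(1−p*)·5.3135)/1.14=0.4316; Δ=(0.0000−5.3135)/(240.9777−131.6265)=-0.0486; B=V−Δ·S=10.2714
Node (1,0) S=92.9500: V=(p*·9.5123+(1−p*)·59.7053)/1.14=12.4209; Δ=(9.5123−59.7053)/(110.6105−60.4175)=-1.0000; B=V−Δ·S=105.3709
Node (1,1) S=170.1700: V=(p*·0.4316+(1−p*)·9.5123)/1.14=1.1161; Δ=(0.4316−9.5123)/(202.5023−110.6105)=-0.0988; B=V−Δ·S=17.9323
Node (0,0) S=143.0000: V=(p*·1.1161+(1−p*)·12.4209)/1.14=1.8972; Δ=(1.1161−12.4209)/(170.1700−92.9500)=-0.1464; B=V−Δ·S=22.8320
The time-0 hedge costs 1.8972, which is the no-arbitrage price.

(0,0): Delta=-0.1464 Bond=22.8320
(1,0): Delta=-1.0000 Bond=105.3709
(1,1): Delta=-0.0988 Bond=17.9323
(2,0): Delta=-1.0000 Bond=120.1228
(2,1): Delta=-1.0000 Bond=120.1228
(2,2): Delta=-0.0486 Bond=10.2714
V0=1.8972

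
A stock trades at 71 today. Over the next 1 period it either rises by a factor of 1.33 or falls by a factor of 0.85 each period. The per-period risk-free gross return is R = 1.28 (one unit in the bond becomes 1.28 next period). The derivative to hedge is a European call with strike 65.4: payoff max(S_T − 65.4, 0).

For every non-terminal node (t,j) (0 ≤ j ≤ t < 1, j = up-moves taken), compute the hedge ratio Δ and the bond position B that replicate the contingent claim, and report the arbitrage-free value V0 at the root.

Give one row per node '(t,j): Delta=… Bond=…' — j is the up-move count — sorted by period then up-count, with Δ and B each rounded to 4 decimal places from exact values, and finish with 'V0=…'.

(0,0): Delta=0.8518 Bond=-40.1619
V0=20.3172

No-arbitrage ⇒ martingale measure with p* = (R−d)/(u−d) = 0.8958.
Payoff layer (t=1): V(1,0)=0.0000, V(1,1)=29.0300
Node (0,0) S=71.0000: V=(p*·29.0300+(1−p*)·0.0000)/1.28=20.3172; Δ=(29.0300−0.0000)/(94.4300−60.3500)=0.8518; B=V−Δ·S=-40.1619
Check: Δ(0,0)·S0 + B(0,0) = 20.3172 = V0.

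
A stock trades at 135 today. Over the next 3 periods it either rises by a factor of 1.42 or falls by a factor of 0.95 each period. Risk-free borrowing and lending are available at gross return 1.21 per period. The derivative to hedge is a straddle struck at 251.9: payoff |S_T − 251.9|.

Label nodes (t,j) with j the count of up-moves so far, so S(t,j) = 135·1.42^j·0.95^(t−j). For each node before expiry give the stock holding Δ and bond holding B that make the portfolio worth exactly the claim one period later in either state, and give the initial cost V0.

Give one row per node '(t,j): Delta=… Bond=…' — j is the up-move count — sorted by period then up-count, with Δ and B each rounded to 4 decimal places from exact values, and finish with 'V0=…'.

Under the risk-neutral measure, an up-move has probability p* = (R−d)/(u−d) = 0.5532 and values discount at R = 1.21.
Terminal payoffs: V(3,0)=136.1544, V(3,1)=78.8908, V(3,2)=6.7033, V(3,3)=134.6439
  t=2,j=0: stock 121.8375 → up 173.0092 (V=78.8908), down 115.7456 (V=136.1544). Price 86.3443; hedge Δ=-1.0000, bond B=208.1818.
  t=2,j=1: stock 182.1150 → up 258.6033 (V=6.7033), down 173.0092 (V=78.8908). Price 32.1961; hedge Δ=-0.8434, bond B=185.7864.
  t=2,j=2: stock 272.2140 → up 386.5439 (V=134.6439), down 258.6033 (V=6.7033). Price 64.0322; hedge Δ=1.0000, bond B=-208.1818.
  t=1,j=0: stock 128.2500 → up 182.1150 (V=32.1961), down 121.8375 (V=86.3443). Price 46.6033; hedge Δ=-0.8983, bond B=161.8123.
  t=1,j=1: stock 191.7000 → up 272.2140 (V=64.0322), down 182.1150 (V=32.1961). Price 41.1633; hedge Δ=0.3533, bond B=-26.5731.
  t=0,j=0: stock 135.0000 → up 191.7000 (V=41.1633), down 128.2500 (V=46.6033). Price 36.0280; hedge Δ=-0.0857, bond B=47.6026.
The time-0 hedge costs 36.0280, which is the no-arbitrage price.

(0,0): Delta=-0.0857 Bond=47.6026
(1,0): Delta=-0.8983 Bond=161.8123
(1,1): Delta=0.3533 Bond=-26.5731
(2,0): Delta=-1.0000 Bond=208.1818
(2,1): Delta=-0.8434 Bond=185.7864
(2,2): Delta=1.0000 Bond=-208.1818
V0=36.0280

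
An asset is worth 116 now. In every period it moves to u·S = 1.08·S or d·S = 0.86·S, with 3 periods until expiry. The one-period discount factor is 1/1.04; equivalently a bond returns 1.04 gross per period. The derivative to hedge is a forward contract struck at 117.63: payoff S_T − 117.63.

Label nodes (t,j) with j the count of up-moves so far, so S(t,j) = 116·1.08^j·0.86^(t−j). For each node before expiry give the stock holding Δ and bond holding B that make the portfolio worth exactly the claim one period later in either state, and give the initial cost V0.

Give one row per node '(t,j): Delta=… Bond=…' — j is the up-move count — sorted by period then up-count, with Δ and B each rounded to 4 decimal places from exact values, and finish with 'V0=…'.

Risk-neutral probability p* = (R−d)/(u−d) = (1.04−0.86)/(1.08−0.86) = 0.8182.
Terminal payoffs: V(3,0)=-43.8475, V(3,1)=-24.9729, V(3,2)=-1.2699, V(3,3)=28.4966
(2,0): S=85.7936. Δ = (V_up−V_dn)/(S_up−S_dn) = (-24.9729−-43.8475)/(92.6571−73.7825) = 1.0000. V = [p*·-24.9729 + (1−p*)·-43.8475]/1.04 = -27.3122. B = V − Δ·S = -113.1058.
(2,1): S=107.7408. Δ = (V_up−V_dn)/(S_up−S_dn) = (-1.2699−-24.9729)/(116.3601−92.6571) = 1.0000. V = [p*·-1.2699 + (1−p*)·-24.9729]/1.04 = -5.3650. B = V − Δ·S = -113.1058.
(2,2): S=135.3024. Δ = (V_up−V_dn)/(S_up−S_dn) = (28.4966−-1.2699)/(146.1266−116.3601) = 1.0000. V = [p*·28.4966 + (1−p*)·-1.2699]/1.04 = 22.1966. B = V − Δ·S = -113.1058.
(1,0): S=99.7600. Δ = (V_up−V_dn)/(S_up−S_dn) = (-5.3650−-27.3122)/(107.7408−85.7936) = 1.0000. V = [p*·-5.3650 + (1−p*)·-27.3122]/1.04 = -8.9955. B = V − Δ·S = -108.7555.
(1,1): S=125.2800. Δ = (V_up−V_dn)/(S_up−S_dn) = (22.1966−-5.3650)/(135.3024−107.7408) = 1.0000. V = [p*·22.1966 + (1−p*)·-5.3650]/1.04 = 16.5245. B = V − Δ·S = -108.7555.
(0,0): S=116.0000. Δ = (V_up−V_dn)/(S_up−S_dn) = (16.5245−-8.9955)/(125.2800−99.7600) = 1.0000. V = [p*·16.5245 + (1−p*)·-8.9955]/1.04 = 11.4274. B = V − Δ·S = -104.5726.
Each (Δ,B) replicates both successor values, so the strategy is self-financing and V0 is arbitrage-free.

(0,0): Delta=1.0000 Bond=-104.5726
(1,0): Delta=1.0000 Bond=-108.7555
(1,1): Delta=1.0000 Bond=-108.7555
(2,0): Delta=1.0000 Bond=-113.1058
(2,1): Delta=1.0000 Bond=-113.1058
(2,2): Delta=1.0000 Bond=-113.1058
V0=11.4274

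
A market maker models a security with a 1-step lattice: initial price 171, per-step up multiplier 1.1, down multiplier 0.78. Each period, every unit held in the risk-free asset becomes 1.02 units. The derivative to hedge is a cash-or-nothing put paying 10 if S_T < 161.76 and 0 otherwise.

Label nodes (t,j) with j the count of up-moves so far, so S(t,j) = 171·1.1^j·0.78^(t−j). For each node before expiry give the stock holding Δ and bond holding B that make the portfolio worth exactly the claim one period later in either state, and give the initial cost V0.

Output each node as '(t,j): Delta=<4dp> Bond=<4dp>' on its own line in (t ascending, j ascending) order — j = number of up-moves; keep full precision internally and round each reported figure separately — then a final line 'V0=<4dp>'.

(0,0): Delta=-0.1827 Bond=33.7010
V0=2.4510

No-arbitrage ⇒ martingale measure with p* = (R−d)/(u−d) = 0.7500.
Terminal values V(1,·): V(1,0)=10.0000, V(1,1)=0.0000
  t=0,j=0: stock 171.0000 → up 188.1000 (V=0.0000), down 133.3800 (V=10.0000). Price 2.4510; hedge Δ=-0.1827, bond B=33.7010.
Self-financing check: at every node Δ·S+B equals the discounted successor values.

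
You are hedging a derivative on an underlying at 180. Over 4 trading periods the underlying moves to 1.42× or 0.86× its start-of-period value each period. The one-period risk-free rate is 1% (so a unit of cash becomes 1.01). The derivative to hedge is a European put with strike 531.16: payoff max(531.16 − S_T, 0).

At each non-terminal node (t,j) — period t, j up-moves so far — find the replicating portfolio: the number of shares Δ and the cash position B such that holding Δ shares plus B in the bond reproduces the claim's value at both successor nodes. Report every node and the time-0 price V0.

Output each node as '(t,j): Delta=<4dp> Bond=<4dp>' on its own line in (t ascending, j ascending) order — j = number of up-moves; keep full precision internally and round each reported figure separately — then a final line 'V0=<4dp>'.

Since d<R<u, set p* = (R−d)/(u−d) = 0.2679; price each node as the discounted p*-expectation of its children.
At expiry t=4: V(4,0)=432.6985, V(4,1)=368.5841, V(4,2)=262.7207, V(4,3)=87.9230, V(4,4)=0.0000
  t=3,j=0: stock 114.4901 → up 162.5759 (V=368.5841), down 98.4615 (V=432.6985). Price 411.4109; hedge Δ=-1.0000, bond B=525.9010.
  t=3,j=1: stock 189.0418 → up 268.4393 (V=262.7207), down 162.5759 (V=368.5841). Price 336.8592; hedge Δ=-1.0000, bond B=525.9010.
  t=3,j=2: stock 312.1387 → up 443.2370 (V=87.9230), down 268.4393 (V=262.7207). Price 213.7623; hedge Δ=-1.0000, bond B=525.9010.
  t=3,j=3: stock 515.3918 → up 731.8564 (V=0.0000), down 443.2370 (V=87.9230). Price 63.7349; hedge Δ=-0.3046, bond B=220.7402.
  t=2,j=0: stock 133.1280 → up 189.0418 (V=336.8592), down 114.4901 (V=411.4109). Price 387.5660; hedge Δ=-1.0000, bond B=520.6940.
  t=2,j=1: stock 219.8160 → up 312.1387 (V=213.7623), down 189.0418 (V=336.8592). Price 300.8780; hedge Δ=-1.0000, bond B=520.6940.
  t=2,j=2: stock 362.9520 → up 515.3918 (V=63.7349), down 312.1387 (V=213.7623). Price 171.8578; hedge Δ=-0.7381, bond B=439.7639.
  t=1,j=0: stock 154.8000 → up 219.8160 (V=300.8780), down 133.1280 (V=387.5660). Price 360.7387; hedge Δ=-1.0000, bond B=515.5387.
  t=1,j=1: stock 255.6000 → up 362.9520 (V=171.8578), down 219.8160 (V=300.8780). Price 263.6822; hedge Δ=-0.9014, bond B=494.0756.
  t=0,j=0: stock 180.0000 → up 255.6000 (V=263.6822), down 154.8000 (V=360.7387). Price 331.4271; hedge Δ=-0.9629, bond B=504.7422.
Each (Δ,B) replicates both successor values, so the strategy is self-financing and V0 is arbitrage-free.

(0,0): Delta=-0.9629 Bond=504.7422
(1,0): Delta=-1.0000 Bond=515.5387
(1,1): Delta=-0.9014 Bond=494.0756
(2,0): Delta=-1.0000 Bond=520.6940
(2,1): Delta=-1.0000 Bond=520.6940
(2,2): Delta=-0.7381 Bond=439.7639
(3,0): Delta=-1.0000 Bond=525.9010
(3,1): Delta=-1.0000 Bond=525.9010
(3,2): Delta=-1.0000 Bond=525.9010
(3,3): Delta=-0.3046 Bond=220.7402
V0=331.4271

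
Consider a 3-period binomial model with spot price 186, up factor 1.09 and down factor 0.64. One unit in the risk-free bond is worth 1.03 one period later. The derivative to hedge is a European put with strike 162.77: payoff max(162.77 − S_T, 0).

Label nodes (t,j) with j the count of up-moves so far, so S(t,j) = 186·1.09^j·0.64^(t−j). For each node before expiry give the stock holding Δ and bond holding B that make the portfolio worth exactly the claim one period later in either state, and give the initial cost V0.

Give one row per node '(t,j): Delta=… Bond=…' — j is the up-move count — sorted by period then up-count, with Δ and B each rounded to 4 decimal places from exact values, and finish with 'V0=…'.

(0,0): Delta=-0.3393 Bond=72.6020
(1,0): Delta=-1.0000 Bond=153.4263
(1,1): Delta=-0.2796 Bond=62.6806
(2,0): Delta=-1.0000 Bond=158.0291
(2,1): Delta=-1.0000 Bond=158.0291
(2,2): Delta=-0.2146 Bond=50.1813
V0=9.4868

Since d<R<u, set p* = (R−d)/(u−d) = 0.8667; price each node as the discounted p*-expectation of its children.
Terminal values V(3,·): V(3,0)=114.0112, V(3,1)=79.7277, V(3,2)=21.3386, V(3,3)=0.0000
(2,0): S=76.1856. Δ = (V_up−V_dn)/(S_up−S_dn) = (79.7277−114.0112)/(83.0423−48.7588) = -1.0000. V = [p*·79.7277 + (1−p*)·114.0112]/1.03 = 81.8435. B = V − Δ·S = 158.0291.
(2,1): S=129.7536. Δ = (V_up−V_dn)/(S_up−S_dn) = (21.3386−79.7277)/(141.4314−83.0423) = -1.0000. V = [p*·21.3386 + (1−p*)·79.7277]/1.03 = 28.2755. B = V − Δ·S = 158.0291.
(2,2): S=220.9866. Δ = (V_up−V_dn)/(S_up−S_dn) = (0.0000−21.3386)/(240.8754−141.4314) = -0.2146. V = [p*·0.0000 + (1−p*)·21.3386]/1.03 = 2.7623. B = V − Δ·S = 50.1813.
(1,0): S=119.0400. Δ = (V_up−V_dn)/(S_up−S_dn) = (28.2755−81.8435)/(129.7536−76.1856) = -1.0000. V = [p*·28.2755 + (1−p*)·81.8435]/1.03 = 34.3863. B = V − Δ·S = 153.4263.
(1,1): S=202.7400. Δ = (V_up−V_dn)/(S_up−S_dn) = (2.7623−28.2755)/(220.9866−129.7536) = -0.2796. V = [p*·2.7623 + (1−p*)·28.2755]/1.03 = 5.9845. B = V − Δ·S = 62.6806.
(0,0): S=186.0000. Δ = (V_up−V_dn)/(S_up−S_dn) = (5.9845−34.3863)/(202.7400−119.0400) = -0.3393. V = [p*·5.9845 + (1−p*)·34.3863]/1.03 = 9.4868. B = V − Δ·S = 72.6020.
Check: Δ(0,0)·S0 + B(0,0) = 9.4868 = V0.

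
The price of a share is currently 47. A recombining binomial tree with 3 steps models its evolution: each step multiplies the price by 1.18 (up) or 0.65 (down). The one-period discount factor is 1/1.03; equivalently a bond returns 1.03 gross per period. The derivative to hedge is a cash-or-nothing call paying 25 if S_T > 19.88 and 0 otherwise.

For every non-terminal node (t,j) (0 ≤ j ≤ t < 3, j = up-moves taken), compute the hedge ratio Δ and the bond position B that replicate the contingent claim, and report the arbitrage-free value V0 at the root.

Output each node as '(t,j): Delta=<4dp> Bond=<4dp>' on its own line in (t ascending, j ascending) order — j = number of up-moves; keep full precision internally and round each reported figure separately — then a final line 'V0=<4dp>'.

(0,0): Delta=0.0758 Bond=18.7985
(1,0): Delta=0.4243 Bond=8.7162
(1,1): Delta=0.0000 Bond=23.5649
(2,0): Delta=2.3754 Bond=-29.7674
(2,1): Delta=0.0000 Bond=24.2718
(2,2): Delta=0.0000 Bond=24.2718
V0=22.3599

The replicating-portfolio and risk-neutral prices coincide; use p* = (1.03−0.65)/(1.18−0.65) = 0.7170 for the latter.
At expiry t=3: V(3,0)=0.0000, V(3,1)=25.0000, V(3,2)=25.0000, V(3,3)=25.0000
(2,0): S=19.8575. Δ = (V_up−V_dn)/(S_up−S_dn) = (25.0000−0.0000)/(23.4319−12.9074) = 2.3754. V = [p*·25.0000 + (1−p*)·0.0000]/1.03 = 17.4025. B = V − Δ·S = -29.7674.
(2,1): S=36.0490. Δ = (V_up−V_dn)/(S_up−S_dn) = (25.0000−25.0000)/(42.5378−23.4319) = 0.0000. V = [p*·25.0000 + (1−p*)·25.0000]/1.03 = 24.2718. B = V − Δ·S = 24.2718.
(2,2): S=65.4428. Δ = (V_up−V_dn)/(S_up−S_dn) = (25.0000−25.0000)/(77.2225−42.5378) = 0.0000. V = [p*·25.0000 + (1−p*)·25.0000]/1.03 = 24.2718. B = V − Δ·S = 24.2718.
(1,0): S=30.5500. Δ = (V_up−V_dn)/(S_up−S_dn) = (24.2718−17.4025)/(36.0490−19.8575) = 0.4243. V = [p*·24.2718 + (1−p*)·17.4025]/1.03 = 21.6774. B = V − Δ·S = 8.7162.
(1,1): S=55.4600. Δ = (V_up−V_dn)/(S_up−S_dn) = (24.2718−24.2718)/(65.4428−36.0490) = 0.0000. V = [p*·24.2718 + (1−p*)·24.2718]/1.03 = 23.5649. B = V − Δ·S = 23.5649.
(0,0): S=47.0000. Δ = (V_up−V_dn)/(S_up−S_dn) = (23.5649−21.6774)/(55.4600−30.5500) = 0.0758. V = [p*·23.5649 + (1−p*)·21.6774]/1.03 = 22.3599. B = V − Δ·S = 18.7985.
Each (Δ,B) replicates both successor values, so the strategy is self-financing and V0 is arbitrage-free.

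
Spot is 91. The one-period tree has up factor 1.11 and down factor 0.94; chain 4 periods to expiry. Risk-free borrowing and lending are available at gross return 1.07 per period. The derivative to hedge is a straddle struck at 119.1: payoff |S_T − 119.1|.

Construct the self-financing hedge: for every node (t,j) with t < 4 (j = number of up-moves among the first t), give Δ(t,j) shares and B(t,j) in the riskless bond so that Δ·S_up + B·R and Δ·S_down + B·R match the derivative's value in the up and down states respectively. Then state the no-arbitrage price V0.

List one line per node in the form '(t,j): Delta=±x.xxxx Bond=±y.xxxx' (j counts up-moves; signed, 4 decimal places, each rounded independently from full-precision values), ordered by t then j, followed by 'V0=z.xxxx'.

(0,0): Delta=-0.1012 Bond=19.0112
(1,0): Delta=-1.0000 Bond=97.2211
(1,1): Delta=0.1329 Bond=-3.3131
(2,0): Delta=-1.0000 Bond=104.0266
(2,1): Delta=-1.0000 Bond=104.0266
(2,2): Delta=0.4281 Bond=-36.6440
(3,0): Delta=-1.0000 Bond=111.3084
(3,1): Delta=-1.0000 Bond=111.3084
(3,2): Delta=-1.0000 Bond=111.3084
(3,3): Delta=0.8003 Bond=-85.5222
V0=9.7975

The replicating-portfolio and risk-neutral prices coincide; use p* = (1.07−0.94)/(1.11−0.94) = 0.7647 for the latter.
Terminal values V(4,·): V(4,0)=48.0518, V(4,1)=35.2027, V(4,2)=20.0298, V(4,3)=2.1128, V(4,4)=19.0444
Node (3,0) S=75.5831: V=(p*·35.2027+(1−p*)·48.0518)/1.07=35.7253; Δ=(35.2027−48.0518)/(83.8973−71.0482)=-1.0000; B=V−Δ·S=111.3084
Node (3,1) S=89.2524: V=(p*·20.0298+(1−p*)·35.2027)/1.07=22.0560; Δ=(20.0298−35.2027)/(99.0702−83.8973)=-1.0000; B=V−Δ·S=111.3084
Node (3,2) S=105.3938: V=(p*·2.1128+(1−p*)·20.0298)/1.07=5.9146; Δ=(2.1128−20.0298)/(116.9872−99.0702)=-1.0000; B=V−Δ·S=111.3084
Node (3,3) S=124.4544: V=(p*·19.0444+(1−p*)·2.1128)/1.07=14.0752; Δ=(19.0444−2.1128)/(138.1444−116.9872)=0.8003; B=V−Δ·S=-85.5222
Node (2,0) S=80.4076: V=(p*·22.0560+(1−p*)·35.7253)/1.07=23.6190; Δ=(22.0560−35.7253)/(89.2524−75.5831)=-1.0000; B=V−Δ·S=104.0266
Node (2,1) S=94.9494: V=(p*·5.9146+(1−p*)·22.0560)/1.07=9.0772; Δ=(5.9146−22.0560)/(105.3938−89.2524)=-1.0000; B=V−Δ·S=104.0266
Node (2,2) S=112.1211: V=(p*·14.0752+(1−p*)·5.9146)/1.07=11.3599; Δ=(14.0752−5.9146)/(124.4544−105.3938)=0.4281; B=V−Δ·S=-36.6440
Node (1,0) S=85.5400: V=(p*·9.0772+(1−p*)·23.6190)/1.07=11.6811; Δ=(9.0772−23.6190)/(94.9494−80.4076)=-1.0000; B=V−Δ·S=97.2211
Node (1,1) S=101.0100: V=(p*·11.3599+(1−p*)·9.0772)/1.07=10.1147; Δ=(11.3599−9.0772)/(112.1211−94.9494)=0.1329; B=V−Δ·S=-3.3131
Node (0,0) S=91.0000: V=(p*·10.1147+(1−p*)·11.6811)/1.07=9.7975; Δ=(10.1147−11.6811)/(101.0100−85.5400)=-0.1012; B=V−Δ·S=19.0112
Each (Δ,B) replicates both successor values, so the strategy is self-financing and V0 is arbitrage-free.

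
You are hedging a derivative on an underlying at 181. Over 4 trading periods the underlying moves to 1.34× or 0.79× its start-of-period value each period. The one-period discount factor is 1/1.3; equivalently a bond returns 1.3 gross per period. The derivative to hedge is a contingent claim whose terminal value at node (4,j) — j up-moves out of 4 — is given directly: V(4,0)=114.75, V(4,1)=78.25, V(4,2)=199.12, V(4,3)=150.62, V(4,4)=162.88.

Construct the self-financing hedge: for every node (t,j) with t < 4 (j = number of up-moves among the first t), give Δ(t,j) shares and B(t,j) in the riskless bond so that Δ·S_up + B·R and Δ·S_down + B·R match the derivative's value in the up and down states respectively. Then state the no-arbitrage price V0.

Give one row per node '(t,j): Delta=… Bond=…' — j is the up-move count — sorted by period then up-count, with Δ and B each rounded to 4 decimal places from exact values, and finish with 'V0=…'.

Since d<R<u, set p* = (R−d)/(u−d) = 0.9273; price each node as the discounted p*-expectation of its children.
At expiry t=4: V(4,0)=114.7500, V(4,1)=78.2500, V(4,2)=199.1200, V(4,3)=150.6200, V(4,4)=162.8800
(3,0): S=89.2401. Δ = (V_up−V_dn)/(S_up−S_dn) = (78.2500−114.7500)/(119.5817−70.4996) = -0.7437. V = [p*·78.2500 + (1−p*)·114.7500]/1.3 = 62.2343. B = V − Δ·S = 128.5979.
(3,1): S=151.3692. Δ = (V_up−V_dn)/(S_up−S_dn) = (199.1200−78.2500)/(202.8347−119.5817) = 1.4518. V = [p*·199.1200 + (1−p*)·78.2500]/1.3 = 146.4073. B = V − Δ·S = -73.3564.
(3,2): S=256.7528. Δ = (V_up−V_dn)/(S_up−S_dn) = (150.6200−199.1200)/(344.0488−202.8347) = -0.3435. V = [p*·150.6200 + (1−p*)·199.1200]/1.3 = 118.5748. B = V − Δ·S = 206.7566.
(3,3): S=435.5048. Δ = (V_up−V_dn)/(S_up−S_dn) = (162.8800−150.6200)/(583.5765−344.0488) = 0.0512. V = [p*·162.8800 + (1−p*)·150.6200]/1.3 = 124.6064. B = V − Δ·S = 102.3155.
(2,0): S=112.9621. Δ = (V_up−V_dn)/(S_up−S_dn) = (146.4073−62.2343)/(151.3692−89.2401) = 1.3548. V = [p*·146.4073 + (1−p*)·62.2343]/1.3 = 107.9120. B = V − Δ·S = -45.1298.
(2,1): S=191.6066. Δ = (V_up−V_dn)/(S_up−S_dn) = (118.5748−146.4073)/(256.7528−151.3692) = -0.2641. V = [p*·118.5748 + (1−p*)·146.4073]/1.3 = 92.7685. B = V − Δ·S = 143.3729.
(2,2): S=325.0036. Δ = (V_up−V_dn)/(S_up−S_dn) = (124.6064−118.5748)/(435.5048−256.7528) = 0.0337. V = [p*·124.6064 + (1−p*)·118.5748]/1.3 = 95.5137. B = V − Δ·S = 84.5471.
(1,0): S=142.9900. Δ = (V_up−V_dn)/(S_up−S_dn) = (92.7685−107.9120)/(191.6066−112.9621) = -0.1926. V = [p*·92.7685 + (1−p*)·107.9120]/1.3 = 72.2075. B = V − Δ·S = 99.7412.
(1,1): S=242.5400. Δ = (V_up−V_dn)/(S_up−S_dn) = (95.5137−92.7685)/(325.0036−191.6066) = 0.0206. V = [p*·95.5137 + (1−p*)·92.7685]/1.3 = 73.3185. B = V − Δ·S = 68.3272.
(0,0): S=181.0000. Δ = (V_up−V_dn)/(S_up−S_dn) = (73.3185−72.2075)/(242.5400−142.9900) = 0.0112. V = [p*·73.3185 + (1−p*)·72.2075]/1.3 = 56.3367. B = V − Δ·S = 54.3168.
Each (Δ,B) replicates both successor values, so the strategy is self-financing and V0 is arbitrage-free.

(0,0): Delta=0.0112 Bond=54.3168
(1,0): Delta=-0.1926 Bond=99.7412
(1,1): Delta=0.0206 Bond=68.3272
(2,0): Delta=1.3548 Bond=-45.1298
(2,1): Delta=-0.2641 Bond=143.3729
(2,2): Delta=0.0337 Bond=84.5471
(3,0): Delta=-0.7437 Bond=128.5979
(3,1): Delta=1.4518 Bond=-73.3564
(3,2): Delta=-0.3435 Bond=206.7566
(3,3): Delta=0.0512 Bond=102.3155
V0=56.3367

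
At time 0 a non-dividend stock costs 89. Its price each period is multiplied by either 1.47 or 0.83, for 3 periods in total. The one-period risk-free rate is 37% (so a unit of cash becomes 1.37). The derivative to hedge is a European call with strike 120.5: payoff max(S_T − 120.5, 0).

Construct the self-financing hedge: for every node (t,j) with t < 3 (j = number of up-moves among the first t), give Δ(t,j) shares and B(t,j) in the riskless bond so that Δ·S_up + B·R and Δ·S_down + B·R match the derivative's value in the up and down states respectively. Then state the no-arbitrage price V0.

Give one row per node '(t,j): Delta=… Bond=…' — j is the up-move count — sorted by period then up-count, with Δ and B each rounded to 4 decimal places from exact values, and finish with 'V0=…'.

Risk-neutral probability p* = (R−d)/(u−d) = (1.37−0.83)/(1.47−0.83) = 0.8438.
At expiry t=3: V(3,0)=0.0000, V(3,1)=0.0000, V(3,2)=39.1257, V(3,3)=162.2105
(2,0): S=61.3121. Δ = (V_up−V_dn)/(S_up−S_dn) = (0.0000−0.0000)/(90.1288−50.8890) = 0.0000. V = [p*·0.0000 + (1−p*)·0.0000]/1.37 = 0.0000. B = V − Δ·S = 0.0000.
(2,1): S=108.5889. Δ = (V_up−V_dn)/(S_up−S_dn) = (39.1257−0.0000)/(159.6257−90.1288) = 0.5630. V = [p*·39.1257 + (1−p*)·0.0000]/1.37 = 24.0966. B = V − Δ·S = -37.0373.
(2,2): S=192.3201. Δ = (V_up−V_dn)/(S_up−S_dn) = (162.2105−39.1257)/(282.7105−159.6257) = 1.0000. V = [p*·162.2105 + (1−p*)·39.1257]/1.37 = 104.3639. B = V − Δ·S = -87.9562.
(1,0): S=73.8700. Δ = (V_up−V_dn)/(S_up−S_dn) = (24.0966−0.0000)/(108.5889−61.3121) = 0.5097. V = [p*·24.0966 + (1−p*)·0.0000]/1.37 = 14.8405. B = V − Δ·S = -22.8104.
(1,1): S=130.8300. Δ = (V_up−V_dn)/(S_up−S_dn) = (104.3639−24.0966)/(192.3201−108.5889) = 0.9586. V = [p*·104.3639 + (1−p*)·24.0966]/1.37 = 67.0234. B = V − Δ·S = -58.3943.
(0,0): S=89.0000. Δ = (V_up−V_dn)/(S_up−S_dn) = (67.0234−14.8405)/(130.8300−73.8700) = 0.9161. V = [p*·67.0234 + (1−p*)·14.8405]/1.37 = 42.9707. B = V − Δ·S = -38.5652.
Each (Δ,B) replicates both successor values, so the strategy is self-financing and V0 is arbitrage-free.

(0,0): Delta=0.9161 Bond=-38.5652
(1,0): Delta=0.5097 Bond=-22.8104
(1,1): Delta=0.9586 Bond=-58.3943
(2,0): Delta=0.0000 Bond=0.0000
(2,1): Delta=0.5630 Bond=-37.0373
(2,2): Delta=1.0000 Bond=-87.9562
V0=42.9707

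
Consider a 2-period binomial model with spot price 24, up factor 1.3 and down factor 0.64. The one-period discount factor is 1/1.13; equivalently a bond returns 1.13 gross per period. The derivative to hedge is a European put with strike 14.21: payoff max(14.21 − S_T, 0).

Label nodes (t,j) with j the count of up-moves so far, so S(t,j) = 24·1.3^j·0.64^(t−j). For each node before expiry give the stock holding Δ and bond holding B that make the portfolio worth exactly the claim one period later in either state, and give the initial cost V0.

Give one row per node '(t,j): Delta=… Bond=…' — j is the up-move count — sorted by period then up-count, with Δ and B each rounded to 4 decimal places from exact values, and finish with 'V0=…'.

(0,0): Delta=-0.0630 Bond=1.7401
(1,0): Delta=-0.4320 Bond=7.6341
(1,1): Delta=0.0000 Bond=0.0000
V0=0.2276

Since d<R<u, set p* = (R−d)/(u−d) = 0.7424; price each node as the discounted p*-expectation of its children.
At expiry t=2: V(2,0)=4.3796, V(2,1)=0.0000, V(2,2)=0.0000
(1,0): S=15.3600. Δ = (V_up−V_dn)/(S_up−S_dn) = (0.0000−4.3796)/(19.9680−9.8304) = -0.4320. V = [p*·0.0000 + (1−p*)·4.3796]/1.13 = 0.9983. B = V − Δ·S = 7.6341.
(1,1): S=31.2000. Δ = (V_up−V_dn)/(S_up−S_dn) = (0.0000−0.0000)/(40.5600−19.9680) = 0.0000. V = [p*·0.0000 + (1−p*)·0.0000]/1.13 = 0.0000. B = V − Δ·S = 0.0000.
(0,0): S=24.0000. Δ = (V_up−V_dn)/(S_up−S_dn) = (0.0000−0.9983)/(31.2000−15.3600) = -0.0630. V = [p*·0.0000 + (1−p*)·0.9983]/1.13 = 0.2276. B = V − Δ·S = 1.7401.
The time-0 hedge costs 0.2276, which is the no-arbitrage price.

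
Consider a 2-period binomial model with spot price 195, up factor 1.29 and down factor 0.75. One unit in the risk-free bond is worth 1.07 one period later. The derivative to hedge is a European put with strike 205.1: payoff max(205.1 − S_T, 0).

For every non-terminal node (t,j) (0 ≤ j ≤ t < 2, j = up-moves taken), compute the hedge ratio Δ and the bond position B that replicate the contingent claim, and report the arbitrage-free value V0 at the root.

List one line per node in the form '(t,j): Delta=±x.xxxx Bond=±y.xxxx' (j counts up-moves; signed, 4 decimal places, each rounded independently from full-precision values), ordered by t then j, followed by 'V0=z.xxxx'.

(0,0): Delta=-0.3720 Bond=93.3084
(1,0): Delta=-1.0000 Bond=191.6822
(1,1): Delta=-0.1210 Bond=36.6985
V0=20.7647

Since d<R<u, set p* = (R−d)/(u−d) = 0.5926; price each node as the discounted p*-expectation of its children.
Terminal payoffs: V(2,0)=95.4125, V(2,1)=16.4375, V(2,2)=0.0000
(1,0): S=146.2500. Δ = (V_up−V_dn)/(S_up−S_dn) = (16.4375−95.4125)/(188.6625−109.6875) = -1.0000. V = [p*·16.4375 + (1−p*)·95.4125]/1.07 = 45.4322. B = V − Δ·S = 191.6822.
(1,1): S=251.5500. Δ = (V_up−V_dn)/(S_up−S_dn) = (0.0000−16.4375)/(324.4995−188.6625) = -0.1210. V = [p*·0.0000 + (1−p*)·16.4375]/1.07 = 6.2587. B = V − Δ·S = 36.6985.
(0,0): S=195.0000. Δ = (V_up−V_dn)/(S_up−S_dn) = (6.2587−45.4322)/(251.5500−146.2500) = -0.3720. V = [p*·6.2587 + (1−p*)·45.4322]/1.07 = 20.7647. B = V − Δ·S = 93.3084.
The time-0 hedge costs 20.7647, which is the no-arbitrage price.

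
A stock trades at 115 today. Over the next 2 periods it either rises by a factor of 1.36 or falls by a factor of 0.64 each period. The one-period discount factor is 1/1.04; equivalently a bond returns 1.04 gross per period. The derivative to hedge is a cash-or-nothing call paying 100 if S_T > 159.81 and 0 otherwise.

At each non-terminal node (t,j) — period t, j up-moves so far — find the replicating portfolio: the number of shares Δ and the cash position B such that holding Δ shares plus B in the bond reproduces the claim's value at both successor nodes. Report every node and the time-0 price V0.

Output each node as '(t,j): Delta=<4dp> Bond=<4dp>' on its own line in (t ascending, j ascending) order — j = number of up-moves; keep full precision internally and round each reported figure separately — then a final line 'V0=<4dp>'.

(0,0): Delta=0.6452 Bond=-45.6571
(1,0): Delta=0.0000 Bond=0.0000
(1,1): Delta=0.8880 Bond=-85.4701
V0=28.5357

The replicating-portfolio and risk-neutral prices coincide; use p* = (1.04−0.64)/(1.36−0.64) = 0.5556 for the latter.
At expiry t=2: V(2,0)=0.0000, V(2,1)=0.0000, V(2,2)=100.0000
(1,0): S=73.6000. Δ = (V_up−V_dn)/(S_up−S_dn) = (0.0000−0.0000)/(100.0960−47.1040) = 0.0000. V = [p*·0.0000 + (1−p*)·0.0000]/1.04 = 0.0000. B = V − Δ·S = 0.0000.
(1,1): S=156.4000. Δ = (V_up−V_dn)/(S_up−S_dn) = (100.0000−0.0000)/(212.7040−100.0960) = 0.8880. V = [p*·100.0000 + (1−p*)·0.0000]/1.04 = 53.4188. B = V − Δ·S = -85.4701.
(0,0): S=115.0000. Δ = (V_up−V_dn)/(S_up−S_dn) = (53.4188−0.0000)/(156.4000−73.6000) = 0.6452. V = [p*·53.4188 + (1−p*)·0.0000]/1.04 = 28.5357. B = V − Δ·S = -45.6571.
Root portfolio cost Δ·115+B reproduces V0=28.5357.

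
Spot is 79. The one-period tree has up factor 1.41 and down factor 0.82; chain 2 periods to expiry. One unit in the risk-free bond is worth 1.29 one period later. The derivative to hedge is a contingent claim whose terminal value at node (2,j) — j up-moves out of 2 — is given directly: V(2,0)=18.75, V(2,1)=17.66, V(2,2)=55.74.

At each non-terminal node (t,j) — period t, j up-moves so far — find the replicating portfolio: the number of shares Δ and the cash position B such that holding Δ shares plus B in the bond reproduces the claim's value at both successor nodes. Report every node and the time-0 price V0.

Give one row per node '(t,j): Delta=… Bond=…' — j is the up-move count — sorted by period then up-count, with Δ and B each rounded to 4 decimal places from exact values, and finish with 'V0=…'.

Under the risk-neutral measure, an up-move has probability p* = (R−d)/(u−d) = 0.7966 and values discount at R = 1.29.
Payoff layer (t=2): V(2,0)=18.7500, V(2,1)=17.6600, V(2,2)=55.7400
(1,0): S=64.7800. Δ = (V_up−V_dn)/(S_up−S_dn) = (17.6600−18.7500)/(91.3398−53.1196) = -0.0285. V = [p*·17.6600 + (1−p*)·18.7500]/1.29 = 13.8618. B = V − Δ·S = 15.7092.
(1,1): S=111.3900. Δ = (V_up−V_dn)/(S_up−S_dn) = (55.7400−17.6600)/(157.0599−91.3398) = 0.5794. V = [p*·55.7400 + (1−p*)·17.6600]/1.29 = 37.2054. B = V − Δ·S = -27.3370.
(0,0): S=79.0000. Δ = (V_up−V_dn)/(S_up−S_dn) = (37.2054−13.8618)/(111.3900−64.7800) = 0.5008. V = [p*·37.2054 + (1−p*)·13.8618]/1.29 = 25.1609. B = V − Δ·S = -14.4045.
Self-financing check: at every node Δ·S+B equals the discounted successor values.

(0,0): Delta=0.5008 Bond=-14.4045
(1,0): Delta=-0.0285 Bond=15.7092
(1,1): Delta=0.5794 Bond=-27.3370
V0=25.1609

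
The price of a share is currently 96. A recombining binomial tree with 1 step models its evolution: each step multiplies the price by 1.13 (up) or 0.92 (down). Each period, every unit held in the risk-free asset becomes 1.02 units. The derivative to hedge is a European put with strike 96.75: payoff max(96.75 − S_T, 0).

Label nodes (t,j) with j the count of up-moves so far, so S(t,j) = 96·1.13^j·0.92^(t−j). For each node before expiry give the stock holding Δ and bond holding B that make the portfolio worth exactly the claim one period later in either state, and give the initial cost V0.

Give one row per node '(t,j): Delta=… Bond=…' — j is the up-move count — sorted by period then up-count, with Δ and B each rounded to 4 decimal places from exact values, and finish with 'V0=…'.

No-arbitrage ⇒ martingale measure with p* = (R−d)/(u−d) = 0.4762.
Payoff layer (t=1): V(1,0)=8.4300, V(1,1)=0.0000
  t=0,j=0: stock 96.0000 → up 108.4800 (V=0.0000), down 88.3200 (V=8.4300). Price 4.3291; hedge Δ=-0.4182, bond B=44.4720.
The time-0 hedge costs 4.3291, which is the no-arbitrage price.

(0,0): Delta=-0.4182 Bond=44.4720
V0=4.3291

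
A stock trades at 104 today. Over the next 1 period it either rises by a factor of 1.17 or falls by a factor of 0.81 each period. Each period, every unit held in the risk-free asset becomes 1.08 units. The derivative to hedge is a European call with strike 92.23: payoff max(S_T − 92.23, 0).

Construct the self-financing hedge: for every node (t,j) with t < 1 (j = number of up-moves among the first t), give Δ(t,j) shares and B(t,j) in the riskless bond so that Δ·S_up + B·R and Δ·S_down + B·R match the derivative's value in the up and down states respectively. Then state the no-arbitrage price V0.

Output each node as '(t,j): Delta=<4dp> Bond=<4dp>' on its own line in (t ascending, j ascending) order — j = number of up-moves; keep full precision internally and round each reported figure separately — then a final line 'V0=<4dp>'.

(0,0): Delta=0.7866 Bond=-61.3542
V0=20.4514

Under the risk-neutral measure, an up-move has probability p* = (R−d)/(u−d) = 0.7500 and values discount at R = 1.08.
Terminal values V(1,·): V(1,0)=0.0000, V(1,1)=29.4500
  t=0,j=0: stock 104.0000 → up 121.6800 (V=29.4500), down 84.2400 (V=0.0000). Price 20.4514; hedge Δ=0.7866, bond B=-61.3542.
Each (Δ,B) replicates both successor values, so the strategy is self-financing and V0 is arbitrage-free.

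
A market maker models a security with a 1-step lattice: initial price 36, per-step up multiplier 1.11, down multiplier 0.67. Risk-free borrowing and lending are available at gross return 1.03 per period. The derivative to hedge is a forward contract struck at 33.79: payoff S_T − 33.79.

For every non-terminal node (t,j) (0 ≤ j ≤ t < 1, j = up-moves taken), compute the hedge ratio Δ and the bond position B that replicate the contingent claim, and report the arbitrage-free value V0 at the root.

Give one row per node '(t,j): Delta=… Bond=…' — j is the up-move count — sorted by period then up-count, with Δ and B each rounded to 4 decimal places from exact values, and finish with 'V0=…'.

The replicating-portfolio and risk-neutral prices coincide; use p* = (1.03−0.67)/(1.11−0.67) = 0.8182 for the latter.
Terminal values V(1,·): V(1,0)=-9.6700, V(1,1)=6.1700
Node (0,0) S=36.0000: V=(p*·6.1700+(1−p*)·-9.6700)/1.03=3.1942; Δ=(6.1700−-9.6700)/(39.9600−24.1200)=1.0000; B=V−Δ·S=-32.8058
Self-financing check: at every node Δ·S+B equals the discounted successor values.

(0,0): Delta=1.0000 Bond=-32.8058
V0=3.1942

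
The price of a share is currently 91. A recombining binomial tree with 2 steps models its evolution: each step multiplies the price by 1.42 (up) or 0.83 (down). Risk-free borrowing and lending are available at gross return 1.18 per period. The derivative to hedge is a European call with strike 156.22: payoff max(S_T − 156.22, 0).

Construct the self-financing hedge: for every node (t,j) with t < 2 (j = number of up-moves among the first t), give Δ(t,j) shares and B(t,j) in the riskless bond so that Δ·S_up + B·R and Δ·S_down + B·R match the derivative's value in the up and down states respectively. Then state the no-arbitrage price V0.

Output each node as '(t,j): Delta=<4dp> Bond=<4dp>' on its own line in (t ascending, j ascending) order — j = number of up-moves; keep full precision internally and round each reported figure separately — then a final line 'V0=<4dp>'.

(0,0): Delta=0.2554 Bond=-16.3456
(1,0): Delta=0.0000 Bond=0.0000
(1,1): Delta=0.3577 Bond=-32.5138
V0=6.8927

Under the risk-neutral measure, an up-move has probability p* = (R−d)/(u−d) = 0.5932 and values discount at R = 1.18.
Terminal values V(2,·): V(2,0)=0.0000, V(2,1)=0.0000, V(2,2)=27.2724
  t=1,j=0: stock 75.5300 → up 107.2526 (V=0.0000), down 62.6899 (V=0.0000). Price 0.0000; hedge Δ=0.0000, bond B=0.0000.
  t=1,j=1: stock 129.2200 → up 183.4924 (V=27.2724), down 107.2526 (V=0.0000). Price 13.7106; hedge Δ=0.3577, bond B=-32.5138.
  t=0,j=0: stock 91.0000 → up 129.2200 (V=13.7106), down 75.5300 (V=0.0000). Price 6.8927; hedge Δ=0.2554, bond B=-16.3456.
Self-financing check: at every node Δ·S+B equals the discounted successor values.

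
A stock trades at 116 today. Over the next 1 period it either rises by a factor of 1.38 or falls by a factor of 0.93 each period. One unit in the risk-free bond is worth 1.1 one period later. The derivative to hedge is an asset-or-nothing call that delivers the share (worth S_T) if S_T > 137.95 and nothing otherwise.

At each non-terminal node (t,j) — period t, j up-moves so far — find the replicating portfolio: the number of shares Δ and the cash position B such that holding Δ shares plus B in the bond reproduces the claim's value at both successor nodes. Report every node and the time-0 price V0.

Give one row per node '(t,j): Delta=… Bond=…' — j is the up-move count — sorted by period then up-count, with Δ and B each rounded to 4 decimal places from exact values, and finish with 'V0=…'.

(0,0): Delta=3.0667 Bond=-300.7564
V0=54.9770

Under the risk-neutral measure, an up-move has probability p* = (R−d)/(u−d) = 0.3778 and values discount at R = 1.1.
Terminal values V(1,·): V(1,0)=0.0000, V(1,1)=160.0800
(0,0): S=116.0000. Δ = (V_up−V_dn)/(S_up−S_dn) = (160.0800−0.0000)/(160.0800−107.8800) = 3.0667. V = [p*·160.0800 + (1−p*)·0.0000]/1.1 = 54.9770. B = V − Δ·S = -300.7564.
The time-0 hedge costs 54.9770, which is the no-arbitrage price.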